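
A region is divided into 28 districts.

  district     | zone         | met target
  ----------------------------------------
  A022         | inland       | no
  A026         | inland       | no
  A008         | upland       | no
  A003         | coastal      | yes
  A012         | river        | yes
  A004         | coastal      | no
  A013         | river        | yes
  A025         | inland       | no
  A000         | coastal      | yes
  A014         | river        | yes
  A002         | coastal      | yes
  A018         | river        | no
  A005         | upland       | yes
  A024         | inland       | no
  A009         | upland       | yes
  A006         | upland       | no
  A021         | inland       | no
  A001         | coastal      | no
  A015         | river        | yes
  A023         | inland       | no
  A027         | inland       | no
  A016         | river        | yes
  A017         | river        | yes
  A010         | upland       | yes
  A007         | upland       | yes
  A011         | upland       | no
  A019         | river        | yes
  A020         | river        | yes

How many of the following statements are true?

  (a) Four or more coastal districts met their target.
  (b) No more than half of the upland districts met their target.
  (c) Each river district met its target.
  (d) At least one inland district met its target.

0

(a) coastal: |A| = 5, |A ∩ B| = 3; needs |A ∩ B| ≥ 4 — false.
(b) upland: |A| = 7, |A ∩ B| = 4; needs |A ∩ B| ≤ |A ∖ B| — false.
(c) river: |A| = 9, |A ∩ B| = 8; needs A ⊆ B, i.e. every element of A is in B (|A ∖ B| = 0) — false.
(d) inland: |A| = 7, |A ∩ B| = 0; needs A ∩ B ≠ ∅ (|A ∩ B| ≥ 1) — false.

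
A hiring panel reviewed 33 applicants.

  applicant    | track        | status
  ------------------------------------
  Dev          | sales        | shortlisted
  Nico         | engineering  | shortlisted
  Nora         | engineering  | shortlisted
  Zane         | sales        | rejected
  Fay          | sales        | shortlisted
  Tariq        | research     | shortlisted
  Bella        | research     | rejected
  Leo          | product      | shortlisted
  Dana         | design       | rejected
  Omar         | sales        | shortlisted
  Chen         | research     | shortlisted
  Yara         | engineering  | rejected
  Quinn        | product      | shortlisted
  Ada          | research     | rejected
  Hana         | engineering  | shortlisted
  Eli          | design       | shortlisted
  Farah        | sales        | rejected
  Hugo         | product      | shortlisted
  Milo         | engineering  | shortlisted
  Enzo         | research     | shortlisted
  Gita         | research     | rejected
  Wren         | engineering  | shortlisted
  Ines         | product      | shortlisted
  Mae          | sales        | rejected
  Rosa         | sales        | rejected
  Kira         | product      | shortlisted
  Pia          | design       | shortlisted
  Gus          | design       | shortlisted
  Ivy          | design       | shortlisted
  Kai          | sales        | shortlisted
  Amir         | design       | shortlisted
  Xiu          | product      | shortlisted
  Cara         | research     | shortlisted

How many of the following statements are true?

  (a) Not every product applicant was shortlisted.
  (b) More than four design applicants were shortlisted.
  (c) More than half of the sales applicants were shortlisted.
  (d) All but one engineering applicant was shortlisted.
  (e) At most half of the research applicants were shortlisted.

2

(a) product: |A| = 6, |A ∩ B| = 6; needs A ⊄ B (|A ∖ B| ≥ 1) — false.
(b) design: |A| = 6, |A ∩ B| = 5; needs |A ∩ B| > 4 — true.
(c) sales: |A| = 8, |A ∩ B| = 4; needs |A ∩ B| > |A ∖ B| — false.
(d) engineering: |A| = 6, |A ∩ B| = 5; needs |A ∖ B| = 1 — true.
(e) research: |A| = 7, |A ∩ B| = 4; needs |A ∩ B| ≤ |A ∖ B| — false.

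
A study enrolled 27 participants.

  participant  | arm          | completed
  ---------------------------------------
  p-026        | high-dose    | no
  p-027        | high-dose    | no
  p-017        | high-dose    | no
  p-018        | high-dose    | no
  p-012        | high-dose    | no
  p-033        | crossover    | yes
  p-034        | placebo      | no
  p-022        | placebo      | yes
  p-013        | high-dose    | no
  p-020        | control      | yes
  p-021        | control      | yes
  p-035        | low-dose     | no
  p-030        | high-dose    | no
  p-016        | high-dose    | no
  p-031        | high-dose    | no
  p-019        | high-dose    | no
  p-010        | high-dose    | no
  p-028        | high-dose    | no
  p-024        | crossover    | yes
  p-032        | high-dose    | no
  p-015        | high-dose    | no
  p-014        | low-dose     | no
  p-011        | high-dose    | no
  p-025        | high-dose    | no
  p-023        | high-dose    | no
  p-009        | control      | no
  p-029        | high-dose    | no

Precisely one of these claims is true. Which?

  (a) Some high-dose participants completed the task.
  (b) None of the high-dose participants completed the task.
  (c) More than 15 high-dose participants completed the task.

(b)

|A| = 18, |A ∩ B| = 0, |A ∖ B| = 18.
(a) requires A ∩ B ≠ ∅ (|A ∩ B| ≥ 1): false.
(b) requires A ∩ B = ∅ (|A ∩ B| = 0): true.
(c) requires |A ∩ B| > 15: false.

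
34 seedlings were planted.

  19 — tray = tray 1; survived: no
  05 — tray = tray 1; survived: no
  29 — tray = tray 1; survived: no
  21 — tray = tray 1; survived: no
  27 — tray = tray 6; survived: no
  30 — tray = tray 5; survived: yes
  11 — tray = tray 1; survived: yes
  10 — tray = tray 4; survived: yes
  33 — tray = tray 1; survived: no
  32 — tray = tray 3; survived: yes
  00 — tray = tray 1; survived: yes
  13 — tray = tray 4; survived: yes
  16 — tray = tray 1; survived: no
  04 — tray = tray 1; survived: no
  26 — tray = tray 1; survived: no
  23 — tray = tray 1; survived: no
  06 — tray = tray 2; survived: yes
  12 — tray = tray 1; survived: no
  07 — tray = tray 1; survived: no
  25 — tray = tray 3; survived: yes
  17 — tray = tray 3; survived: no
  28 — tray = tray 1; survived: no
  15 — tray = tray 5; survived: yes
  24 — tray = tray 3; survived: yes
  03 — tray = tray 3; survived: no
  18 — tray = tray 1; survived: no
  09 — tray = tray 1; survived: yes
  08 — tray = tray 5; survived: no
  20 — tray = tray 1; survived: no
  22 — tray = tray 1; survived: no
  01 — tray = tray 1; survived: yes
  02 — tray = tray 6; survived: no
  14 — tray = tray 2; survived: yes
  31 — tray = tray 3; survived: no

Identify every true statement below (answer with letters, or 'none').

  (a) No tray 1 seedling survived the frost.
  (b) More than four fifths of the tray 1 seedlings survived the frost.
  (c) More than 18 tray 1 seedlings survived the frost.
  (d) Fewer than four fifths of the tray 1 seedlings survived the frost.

(d)

|A| = 19, |A ∩ B| = 4, |A ∖ B| = 15.
(a) A ∩ B = ∅ (|A ∩ B| = 0): fails.
(b) |A ∩ B| / |A| > 4/5: fails.
(c) |A ∩ B| > 18: fails.
(d) |A ∩ B| / |A| < 4/5: holds.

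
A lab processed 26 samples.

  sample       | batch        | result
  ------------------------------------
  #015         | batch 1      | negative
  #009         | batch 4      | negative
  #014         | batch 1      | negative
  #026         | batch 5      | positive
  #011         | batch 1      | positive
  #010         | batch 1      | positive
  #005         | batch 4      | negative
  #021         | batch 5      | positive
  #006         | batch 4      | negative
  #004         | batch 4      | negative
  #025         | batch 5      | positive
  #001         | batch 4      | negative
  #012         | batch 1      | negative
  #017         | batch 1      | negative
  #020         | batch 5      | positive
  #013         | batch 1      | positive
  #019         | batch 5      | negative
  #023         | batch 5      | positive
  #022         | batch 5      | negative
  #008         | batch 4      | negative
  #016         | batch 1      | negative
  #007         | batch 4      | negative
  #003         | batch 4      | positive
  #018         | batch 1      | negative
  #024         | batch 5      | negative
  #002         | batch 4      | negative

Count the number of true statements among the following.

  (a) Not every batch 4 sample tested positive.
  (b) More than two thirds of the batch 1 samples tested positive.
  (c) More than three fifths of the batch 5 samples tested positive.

2

(a) batch 4: |A| = 9, |A ∩ B| = 1; needs A ⊄ B (|A ∖ B| ≥ 1) — true.
(b) batch 1: |A| = 9, |A ∩ B| = 3; needs |A ∩ B| / |A| > 2/3 — false.
(c) batch 5: |A| = 8, |A ∩ B| = 5; needs |A ∩ B| / |A| > 3/5 — true.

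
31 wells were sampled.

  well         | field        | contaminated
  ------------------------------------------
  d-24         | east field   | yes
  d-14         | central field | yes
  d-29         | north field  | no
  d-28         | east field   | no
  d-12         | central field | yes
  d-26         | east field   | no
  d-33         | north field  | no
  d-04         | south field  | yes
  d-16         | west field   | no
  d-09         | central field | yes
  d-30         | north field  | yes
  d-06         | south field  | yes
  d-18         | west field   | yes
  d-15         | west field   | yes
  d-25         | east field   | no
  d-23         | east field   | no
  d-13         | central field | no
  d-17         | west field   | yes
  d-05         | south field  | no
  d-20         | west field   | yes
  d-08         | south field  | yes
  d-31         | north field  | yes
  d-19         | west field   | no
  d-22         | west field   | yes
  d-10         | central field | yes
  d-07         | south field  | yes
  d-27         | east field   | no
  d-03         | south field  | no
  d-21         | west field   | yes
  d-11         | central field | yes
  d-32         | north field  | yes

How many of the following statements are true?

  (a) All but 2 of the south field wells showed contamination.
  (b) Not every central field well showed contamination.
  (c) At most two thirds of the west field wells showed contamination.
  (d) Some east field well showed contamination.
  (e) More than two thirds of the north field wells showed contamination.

3

(a) south field: |A| = 6, |A ∩ B| = 4; needs |A ∖ B| = 2 — true.
(b) central field: |A| = 6, |A ∩ B| = 5; needs A ⊄ B (|A ∖ B| ≥ 1) — true.
(c) west field: |A| = 8, |A ∩ B| = 6; needs |A ∩ B| / |A| ≤ 2/3 — false.
(d) east field: |A| = 6, |A ∩ B| = 1; needs A ∩ B ≠ ∅ (|A ∩ B| ≥ 1) — true.
(e) north field: |A| = 5, |A ∩ B| = 3; needs |A ∩ B| / |A| > 2/3 — false.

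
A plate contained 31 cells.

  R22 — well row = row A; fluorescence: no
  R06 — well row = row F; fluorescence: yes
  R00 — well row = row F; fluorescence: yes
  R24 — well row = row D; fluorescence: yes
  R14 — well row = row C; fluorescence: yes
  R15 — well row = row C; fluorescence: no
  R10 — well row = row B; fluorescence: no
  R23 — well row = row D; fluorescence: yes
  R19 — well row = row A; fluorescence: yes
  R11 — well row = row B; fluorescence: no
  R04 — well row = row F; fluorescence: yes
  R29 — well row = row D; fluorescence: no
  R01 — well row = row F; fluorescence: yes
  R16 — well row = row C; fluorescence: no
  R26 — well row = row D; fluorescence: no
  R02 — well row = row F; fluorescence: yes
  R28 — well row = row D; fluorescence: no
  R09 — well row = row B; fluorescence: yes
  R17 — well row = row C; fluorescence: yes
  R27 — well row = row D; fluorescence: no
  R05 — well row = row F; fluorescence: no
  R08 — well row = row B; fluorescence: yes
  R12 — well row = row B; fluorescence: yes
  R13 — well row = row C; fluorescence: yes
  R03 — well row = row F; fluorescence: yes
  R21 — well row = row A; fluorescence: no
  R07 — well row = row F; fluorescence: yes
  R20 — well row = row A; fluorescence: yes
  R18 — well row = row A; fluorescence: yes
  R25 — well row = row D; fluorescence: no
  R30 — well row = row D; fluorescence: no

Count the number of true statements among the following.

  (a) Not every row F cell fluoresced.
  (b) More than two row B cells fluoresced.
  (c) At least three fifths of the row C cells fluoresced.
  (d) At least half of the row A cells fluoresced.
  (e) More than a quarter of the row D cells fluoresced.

4

(a) row F: |A| = 8, |A ∩ B| = 7; needs A ⊄ B (|A ∖ B| ≥ 1) — true.
(b) row B: |A| = 5, |A ∩ B| = 3; needs |A ∩ B| > 2 — true.
(c) row C: |A| = 5, |A ∩ B| = 3; needs |A ∩ B| / |A| ≥ 3/5 — true.
(d) row A: |A| = 5, |A ∩ B| = 3; needs |A ∩ B| ≥ |A ∖ B| — true.
(e) row D: |A| = 8, |A ∩ B| = 2; needs |A ∩ B| / |A| > 1/4 — false.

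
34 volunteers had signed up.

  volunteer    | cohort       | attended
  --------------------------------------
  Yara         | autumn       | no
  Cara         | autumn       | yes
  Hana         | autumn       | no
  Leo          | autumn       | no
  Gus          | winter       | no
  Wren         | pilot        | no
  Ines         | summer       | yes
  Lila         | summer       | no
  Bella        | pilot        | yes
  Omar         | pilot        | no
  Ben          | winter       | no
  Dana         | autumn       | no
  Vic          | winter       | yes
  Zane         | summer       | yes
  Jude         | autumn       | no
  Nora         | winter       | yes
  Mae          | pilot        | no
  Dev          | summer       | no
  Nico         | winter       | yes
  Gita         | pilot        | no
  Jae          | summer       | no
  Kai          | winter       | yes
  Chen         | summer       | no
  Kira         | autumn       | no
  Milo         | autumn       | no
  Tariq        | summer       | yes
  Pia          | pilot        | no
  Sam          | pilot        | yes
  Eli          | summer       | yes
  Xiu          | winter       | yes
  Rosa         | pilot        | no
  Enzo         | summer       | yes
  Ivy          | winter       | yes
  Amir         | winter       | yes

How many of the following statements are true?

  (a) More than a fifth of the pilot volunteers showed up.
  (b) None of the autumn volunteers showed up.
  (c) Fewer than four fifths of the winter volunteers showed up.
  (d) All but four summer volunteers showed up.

(a) pilot: |A| = 8, |A ∩ B| = 2; needs |A ∩ B| / |A| > 1/5 — true.
(b) autumn: |A| = 8, |A ∩ B| = 1; needs A ∩ B = ∅ (|A ∩ B| = 0) — false.
(c) winter: |A| = 9, |A ∩ B| = 7; needs |A ∩ B| / |A| < 4/5 — true.
(d) summer: |A| = 9, |A ∩ B| = 5; needs |A ∖ B| = 4 — true.

3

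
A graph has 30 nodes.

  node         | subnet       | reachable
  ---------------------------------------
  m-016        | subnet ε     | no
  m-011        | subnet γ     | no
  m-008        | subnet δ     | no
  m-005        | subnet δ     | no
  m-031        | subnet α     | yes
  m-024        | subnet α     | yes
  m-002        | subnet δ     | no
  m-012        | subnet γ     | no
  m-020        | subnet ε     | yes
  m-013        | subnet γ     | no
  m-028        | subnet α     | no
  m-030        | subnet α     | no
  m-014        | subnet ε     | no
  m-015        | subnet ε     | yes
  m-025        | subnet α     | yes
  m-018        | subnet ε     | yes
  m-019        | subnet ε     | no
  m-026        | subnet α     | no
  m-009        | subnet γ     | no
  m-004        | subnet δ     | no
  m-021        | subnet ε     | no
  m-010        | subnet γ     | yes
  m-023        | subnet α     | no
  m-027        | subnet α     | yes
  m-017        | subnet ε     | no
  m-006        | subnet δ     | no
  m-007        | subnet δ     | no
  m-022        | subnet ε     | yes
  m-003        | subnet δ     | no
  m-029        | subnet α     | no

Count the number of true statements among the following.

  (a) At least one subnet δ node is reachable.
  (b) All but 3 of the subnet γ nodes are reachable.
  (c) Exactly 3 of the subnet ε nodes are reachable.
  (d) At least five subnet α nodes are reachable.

(a) subnet δ: |A| = 7, |A ∩ B| = 0; needs A ∩ B ≠ ∅ (|A ∩ B| ≥ 1) — false.
(b) subnet γ: |A| = 5, |A ∩ B| = 1; needs |A ∖ B| = 3 — false.
(c) subnet ε: |A| = 9, |A ∩ B| = 4; needs |A ∩ B| = 3 — false.
(d) subnet α: |A| = 9, |A ∩ B| = 4; needs |A ∩ B| ≥ 5 — false.

0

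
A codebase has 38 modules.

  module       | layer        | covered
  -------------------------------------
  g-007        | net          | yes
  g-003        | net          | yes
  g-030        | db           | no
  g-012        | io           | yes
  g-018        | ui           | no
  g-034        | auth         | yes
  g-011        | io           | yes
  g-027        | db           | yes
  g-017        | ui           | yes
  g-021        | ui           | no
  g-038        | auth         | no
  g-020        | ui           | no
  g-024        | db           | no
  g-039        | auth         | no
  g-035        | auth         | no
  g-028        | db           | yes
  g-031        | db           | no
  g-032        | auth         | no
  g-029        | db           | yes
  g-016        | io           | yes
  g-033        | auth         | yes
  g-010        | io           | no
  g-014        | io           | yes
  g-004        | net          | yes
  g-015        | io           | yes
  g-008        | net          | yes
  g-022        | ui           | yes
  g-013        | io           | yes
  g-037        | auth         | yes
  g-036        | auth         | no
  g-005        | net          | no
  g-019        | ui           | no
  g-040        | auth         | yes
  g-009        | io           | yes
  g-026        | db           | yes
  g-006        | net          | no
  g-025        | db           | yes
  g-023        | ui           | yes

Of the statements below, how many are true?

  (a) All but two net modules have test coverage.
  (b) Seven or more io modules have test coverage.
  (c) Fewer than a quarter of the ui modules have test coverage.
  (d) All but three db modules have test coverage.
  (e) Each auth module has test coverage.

3

(a) net: |A| = 6, |A ∩ B| = 4; needs |A ∖ B| = 2 — true.
(b) io: |A| = 8, |A ∩ B| = 7; needs |A ∩ B| ≥ 7 — true.
(c) ui: |A| = 7, |A ∩ B| = 3; needs |A ∩ B| / |A| < 1/4 — false.
(d) db: |A| = 8, |A ∩ B| = 5; needs |A ∖ B| = 3 — true.
(e) auth: |A| = 9, |A ∩ B| = 4; needs A ⊆ B, i.e. every element of A is in B (|A ∖ B| = 0) — false.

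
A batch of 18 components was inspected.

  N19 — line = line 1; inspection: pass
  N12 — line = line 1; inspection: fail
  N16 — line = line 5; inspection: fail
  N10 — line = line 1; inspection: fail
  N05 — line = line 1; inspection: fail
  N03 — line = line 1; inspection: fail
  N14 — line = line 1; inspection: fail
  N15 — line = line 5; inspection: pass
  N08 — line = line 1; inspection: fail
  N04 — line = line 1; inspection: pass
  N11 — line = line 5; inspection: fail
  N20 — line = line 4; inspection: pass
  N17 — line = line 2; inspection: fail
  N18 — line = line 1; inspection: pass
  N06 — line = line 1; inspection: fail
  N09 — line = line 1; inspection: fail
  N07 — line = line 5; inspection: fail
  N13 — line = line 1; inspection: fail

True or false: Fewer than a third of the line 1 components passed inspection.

True

The determiner here denotes the relation: |A ∩ B| / |A| < 1/3.
A (the restrictor) = {N19, N12, N10, N05, N03, N14, N08, N04, N18, N06, N09, N13}, |A| = 12.
A ∩ B = {N19, N04, N18}, so |A ∩ B| = 3.
A ∖ B = {N12, N10, N05, N03, N14, N08, N06, N09, N13}, so |A ∖ B| = 9.
|A ∩ B|/|A| = 3/12, so the statement is true.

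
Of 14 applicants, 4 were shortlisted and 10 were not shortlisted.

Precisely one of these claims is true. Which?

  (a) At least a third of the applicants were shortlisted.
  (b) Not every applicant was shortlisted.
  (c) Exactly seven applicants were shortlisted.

|A| = 14, |A ∩ B| = 4, |A ∖ B| = 10.
(a) requires |A ∩ B| / |A| ≥ 1/3: false.
(b) requires A ⊄ B (|A ∖ B| ≥ 1): true.
(c) requires |A ∩ B| = 7: false.

(b)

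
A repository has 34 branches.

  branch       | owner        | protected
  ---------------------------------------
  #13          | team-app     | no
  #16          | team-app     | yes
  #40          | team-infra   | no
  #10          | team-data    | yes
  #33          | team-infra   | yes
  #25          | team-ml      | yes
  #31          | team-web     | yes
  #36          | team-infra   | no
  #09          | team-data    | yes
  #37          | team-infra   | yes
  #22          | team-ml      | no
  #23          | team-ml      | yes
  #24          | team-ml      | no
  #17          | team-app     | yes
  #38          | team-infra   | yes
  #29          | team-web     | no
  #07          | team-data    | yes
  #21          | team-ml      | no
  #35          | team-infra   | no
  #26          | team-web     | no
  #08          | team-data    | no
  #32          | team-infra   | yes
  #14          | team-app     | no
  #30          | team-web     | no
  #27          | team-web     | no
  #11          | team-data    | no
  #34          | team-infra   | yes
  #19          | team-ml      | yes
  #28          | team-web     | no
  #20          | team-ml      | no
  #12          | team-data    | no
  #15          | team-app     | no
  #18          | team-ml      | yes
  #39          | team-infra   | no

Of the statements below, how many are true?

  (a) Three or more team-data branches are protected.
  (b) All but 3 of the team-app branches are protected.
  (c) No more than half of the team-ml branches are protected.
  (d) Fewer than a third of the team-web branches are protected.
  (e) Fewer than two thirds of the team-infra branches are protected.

5

(a) team-data: |A| = 6, |A ∩ B| = 3; needs |A ∩ B| ≥ 3 — true.
(b) team-app: |A| = 5, |A ∩ B| = 2; needs |A ∖ B| = 3 — true.
(c) team-ml: |A| = 8, |A ∩ B| = 4; needs |A ∩ B| ≤ |A ∖ B| — true.
(d) team-web: |A| = 6, |A ∩ B| = 1; needs |A ∩ B| / |A| < 1/3 — true.
(e) team-infra: |A| = 9, |A ∩ B| = 5; needs |A ∩ B| / |A| < 2/3 — true.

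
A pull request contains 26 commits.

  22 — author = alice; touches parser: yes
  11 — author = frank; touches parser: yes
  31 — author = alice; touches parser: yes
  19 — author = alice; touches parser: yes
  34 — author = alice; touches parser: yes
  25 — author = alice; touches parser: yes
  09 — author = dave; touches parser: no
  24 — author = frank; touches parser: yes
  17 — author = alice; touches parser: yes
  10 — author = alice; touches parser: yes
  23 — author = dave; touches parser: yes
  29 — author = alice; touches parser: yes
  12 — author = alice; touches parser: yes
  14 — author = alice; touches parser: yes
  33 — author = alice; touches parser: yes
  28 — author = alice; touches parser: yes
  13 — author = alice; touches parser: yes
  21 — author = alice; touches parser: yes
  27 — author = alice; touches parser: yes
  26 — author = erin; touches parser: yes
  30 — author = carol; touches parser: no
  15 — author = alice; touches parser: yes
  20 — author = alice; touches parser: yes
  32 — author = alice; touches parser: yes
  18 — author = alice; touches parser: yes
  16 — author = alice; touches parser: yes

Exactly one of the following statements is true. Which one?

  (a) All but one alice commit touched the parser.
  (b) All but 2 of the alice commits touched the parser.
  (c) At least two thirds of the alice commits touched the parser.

|A| = 20, |A ∩ B| = 20, |A ∖ B| = 0.
(a) requires |A ∖ B| = 1: false.
(b) requires |A ∖ B| = 2: false.
(c) requires |A ∩ B| / |A| ≥ 2/3: true.

(c)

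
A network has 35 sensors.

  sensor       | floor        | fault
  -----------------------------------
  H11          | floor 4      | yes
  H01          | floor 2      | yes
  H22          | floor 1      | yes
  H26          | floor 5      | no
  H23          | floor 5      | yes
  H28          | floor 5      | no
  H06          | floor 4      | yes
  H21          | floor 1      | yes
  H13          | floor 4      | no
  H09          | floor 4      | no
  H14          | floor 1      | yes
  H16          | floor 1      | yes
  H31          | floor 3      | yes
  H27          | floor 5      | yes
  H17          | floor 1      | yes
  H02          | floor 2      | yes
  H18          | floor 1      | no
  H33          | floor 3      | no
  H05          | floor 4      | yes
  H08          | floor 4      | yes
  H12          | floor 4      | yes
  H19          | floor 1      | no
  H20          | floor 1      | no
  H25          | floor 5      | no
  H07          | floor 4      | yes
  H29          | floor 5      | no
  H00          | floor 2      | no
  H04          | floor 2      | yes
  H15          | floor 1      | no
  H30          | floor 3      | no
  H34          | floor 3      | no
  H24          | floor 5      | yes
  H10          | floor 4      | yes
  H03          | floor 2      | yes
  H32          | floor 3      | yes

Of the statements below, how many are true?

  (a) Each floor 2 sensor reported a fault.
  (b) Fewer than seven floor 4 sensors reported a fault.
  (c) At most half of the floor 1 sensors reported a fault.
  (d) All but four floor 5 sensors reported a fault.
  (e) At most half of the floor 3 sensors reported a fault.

2

(a) floor 2: |A| = 5, |A ∩ B| = 4; needs A ⊆ B, i.e. every element of A is in B (|A ∖ B| = 0) — false.
(b) floor 4: |A| = 9, |A ∩ B| = 7; needs |A ∩ B| < 7 — false.
(c) floor 1: |A| = 9, |A ∩ B| = 5; needs |A ∩ B| ≤ |A ∖ B| — false.
(d) floor 5: |A| = 7, |A ∩ B| = 3; needs |A ∖ B| = 4 — true.
(e) floor 3: |A| = 5, |A ∩ B| = 2; needs |A ∩ B| ≤ |A ∖ B| — true.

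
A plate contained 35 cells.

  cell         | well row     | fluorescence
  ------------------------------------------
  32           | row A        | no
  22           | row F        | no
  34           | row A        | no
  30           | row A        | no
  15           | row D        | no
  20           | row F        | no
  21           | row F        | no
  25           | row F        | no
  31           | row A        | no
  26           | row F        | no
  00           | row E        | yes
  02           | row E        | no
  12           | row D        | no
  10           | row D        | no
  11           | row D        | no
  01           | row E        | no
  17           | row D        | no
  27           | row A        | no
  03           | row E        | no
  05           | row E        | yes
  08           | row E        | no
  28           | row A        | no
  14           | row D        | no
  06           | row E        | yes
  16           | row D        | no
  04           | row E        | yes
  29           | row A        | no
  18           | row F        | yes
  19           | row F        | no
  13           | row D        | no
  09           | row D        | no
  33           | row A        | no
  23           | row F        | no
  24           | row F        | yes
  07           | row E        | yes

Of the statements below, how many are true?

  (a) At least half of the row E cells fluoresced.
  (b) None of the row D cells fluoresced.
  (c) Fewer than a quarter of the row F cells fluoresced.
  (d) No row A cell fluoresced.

4

(a) row E: |A| = 9, |A ∩ B| = 5; needs |A ∩ B| ≥ |A ∖ B| — true.
(b) row D: |A| = 9, |A ∩ B| = 0; needs A ∩ B = ∅ (|A ∩ B| = 0) — true.
(c) row F: |A| = 9, |A ∩ B| = 2; needs |A ∩ B| / |A| < 1/4 — true.
(d) row A: |A| = 8, |A ∩ B| = 0; needs A ∩ B = ∅ (|A ∩ B| = 0) — true.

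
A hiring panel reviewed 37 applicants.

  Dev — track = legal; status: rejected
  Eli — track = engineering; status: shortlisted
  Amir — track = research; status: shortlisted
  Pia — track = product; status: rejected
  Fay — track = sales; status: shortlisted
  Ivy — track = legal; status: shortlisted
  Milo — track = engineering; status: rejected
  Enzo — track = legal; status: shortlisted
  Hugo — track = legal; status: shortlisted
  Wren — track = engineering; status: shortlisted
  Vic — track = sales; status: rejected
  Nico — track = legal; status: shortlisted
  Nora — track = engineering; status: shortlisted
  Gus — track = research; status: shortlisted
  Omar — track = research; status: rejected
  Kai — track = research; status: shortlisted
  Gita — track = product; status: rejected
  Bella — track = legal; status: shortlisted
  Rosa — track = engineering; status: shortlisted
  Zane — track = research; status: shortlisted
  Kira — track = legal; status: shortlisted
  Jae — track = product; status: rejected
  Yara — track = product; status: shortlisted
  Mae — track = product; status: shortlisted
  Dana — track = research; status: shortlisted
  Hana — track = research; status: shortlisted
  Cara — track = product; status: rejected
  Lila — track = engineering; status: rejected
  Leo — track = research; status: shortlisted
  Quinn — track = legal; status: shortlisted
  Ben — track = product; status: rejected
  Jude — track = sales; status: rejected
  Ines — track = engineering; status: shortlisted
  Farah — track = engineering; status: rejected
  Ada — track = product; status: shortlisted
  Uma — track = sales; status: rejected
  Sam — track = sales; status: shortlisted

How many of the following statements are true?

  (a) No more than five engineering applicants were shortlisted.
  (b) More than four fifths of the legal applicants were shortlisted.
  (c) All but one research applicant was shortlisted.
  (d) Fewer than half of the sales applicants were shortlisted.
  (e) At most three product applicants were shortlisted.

5

(a) engineering: |A| = 8, |A ∩ B| = 5; needs |A ∩ B| ≤ 5 — true.
(b) legal: |A| = 8, |A ∩ B| = 7; needs |A ∩ B| / |A| > 4/5 — true.
(c) research: |A| = 8, |A ∩ B| = 7; needs |A ∖ B| = 1 — true.
(d) sales: |A| = 5, |A ∩ B| = 2; needs |A ∩ B| < |A ∖ B| — true.
(e) product: |A| = 8, |A ∩ B| = 3; needs |A ∩ B| ≤ 3 — true.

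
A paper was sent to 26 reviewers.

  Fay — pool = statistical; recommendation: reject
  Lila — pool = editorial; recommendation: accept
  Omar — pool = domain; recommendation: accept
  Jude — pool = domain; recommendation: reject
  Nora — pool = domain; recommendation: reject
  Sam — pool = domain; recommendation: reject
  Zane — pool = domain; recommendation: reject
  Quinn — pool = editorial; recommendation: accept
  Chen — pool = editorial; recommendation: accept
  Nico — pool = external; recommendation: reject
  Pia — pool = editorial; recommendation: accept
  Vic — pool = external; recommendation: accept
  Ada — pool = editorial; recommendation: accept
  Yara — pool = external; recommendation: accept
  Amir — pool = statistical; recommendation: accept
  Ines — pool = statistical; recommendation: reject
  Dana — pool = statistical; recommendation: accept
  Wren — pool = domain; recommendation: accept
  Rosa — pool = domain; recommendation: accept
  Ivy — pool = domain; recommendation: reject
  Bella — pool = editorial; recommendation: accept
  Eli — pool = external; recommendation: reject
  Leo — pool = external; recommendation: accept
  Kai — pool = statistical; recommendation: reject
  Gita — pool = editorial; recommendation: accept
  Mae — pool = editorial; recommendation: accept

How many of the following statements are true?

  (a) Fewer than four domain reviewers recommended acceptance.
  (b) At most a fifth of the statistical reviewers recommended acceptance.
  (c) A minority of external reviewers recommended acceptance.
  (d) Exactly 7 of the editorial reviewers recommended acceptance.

(a) domain: |A| = 8, |A ∩ B| = 3; needs |A ∩ B| < 4 — true.
(b) statistical: |A| = 5, |A ∩ B| = 2; needs |A ∩ B| / |A| ≤ 1/5 — false.
(c) external: |A| = 5, |A ∩ B| = 3; needs |A ∩ B| < |A ∖ B| — false.
(d) editorial: |A| = 8, |A ∩ B| = 8; needs |A ∩ B| = 7 — false.

1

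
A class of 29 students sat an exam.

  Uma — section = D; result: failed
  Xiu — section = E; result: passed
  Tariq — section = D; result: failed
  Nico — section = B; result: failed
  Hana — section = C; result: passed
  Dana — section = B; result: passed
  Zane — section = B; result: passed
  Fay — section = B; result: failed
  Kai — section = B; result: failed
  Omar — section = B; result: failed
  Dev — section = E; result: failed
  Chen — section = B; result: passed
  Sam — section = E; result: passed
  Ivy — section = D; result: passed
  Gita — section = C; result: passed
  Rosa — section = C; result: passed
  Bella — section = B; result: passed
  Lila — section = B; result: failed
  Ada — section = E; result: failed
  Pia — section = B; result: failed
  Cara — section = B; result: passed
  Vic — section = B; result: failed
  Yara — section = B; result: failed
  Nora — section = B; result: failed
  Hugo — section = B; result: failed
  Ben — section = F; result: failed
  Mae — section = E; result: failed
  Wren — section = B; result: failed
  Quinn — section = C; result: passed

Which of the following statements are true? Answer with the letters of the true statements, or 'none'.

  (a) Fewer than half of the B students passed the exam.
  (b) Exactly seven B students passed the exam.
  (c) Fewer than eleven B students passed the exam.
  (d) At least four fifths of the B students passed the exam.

|A| = 16, |A ∩ B| = 5, |A ∖ B| = 11.
(a) |A ∩ B| < |A ∖ B|: holds.
(b) |A ∩ B| = 7: fails.
(c) |A ∩ B| < 11: holds.
(d) |A ∩ B| / |A| ≥ 4/5: fails.

(a), (c)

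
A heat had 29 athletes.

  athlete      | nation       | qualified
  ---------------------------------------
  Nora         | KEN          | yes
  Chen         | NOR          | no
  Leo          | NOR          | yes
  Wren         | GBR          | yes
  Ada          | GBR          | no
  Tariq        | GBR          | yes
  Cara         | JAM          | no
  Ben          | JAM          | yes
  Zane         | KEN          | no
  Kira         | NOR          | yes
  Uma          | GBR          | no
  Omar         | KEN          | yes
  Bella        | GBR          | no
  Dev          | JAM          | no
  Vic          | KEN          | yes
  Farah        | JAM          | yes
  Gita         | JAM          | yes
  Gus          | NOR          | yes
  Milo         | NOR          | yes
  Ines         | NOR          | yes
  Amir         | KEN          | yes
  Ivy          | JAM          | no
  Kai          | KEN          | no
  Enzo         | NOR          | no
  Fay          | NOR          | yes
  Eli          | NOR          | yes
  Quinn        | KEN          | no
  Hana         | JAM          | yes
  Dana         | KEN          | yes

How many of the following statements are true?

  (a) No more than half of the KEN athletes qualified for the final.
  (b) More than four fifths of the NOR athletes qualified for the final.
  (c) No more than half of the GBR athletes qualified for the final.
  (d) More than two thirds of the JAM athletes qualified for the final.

1

(a) KEN: |A| = 8, |A ∩ B| = 5; needs |A ∩ B| ≤ |A ∖ B| — false.
(b) NOR: |A| = 9, |A ∩ B| = 7; needs |A ∩ B| / |A| > 4/5 — false.
(c) GBR: |A| = 5, |A ∩ B| = 2; needs |A ∩ B| ≤ |A ∖ B| — true.
(d) JAM: |A| = 7, |A ∩ B| = 4; needs |A ∩ B| / |A| > 2/3 — false.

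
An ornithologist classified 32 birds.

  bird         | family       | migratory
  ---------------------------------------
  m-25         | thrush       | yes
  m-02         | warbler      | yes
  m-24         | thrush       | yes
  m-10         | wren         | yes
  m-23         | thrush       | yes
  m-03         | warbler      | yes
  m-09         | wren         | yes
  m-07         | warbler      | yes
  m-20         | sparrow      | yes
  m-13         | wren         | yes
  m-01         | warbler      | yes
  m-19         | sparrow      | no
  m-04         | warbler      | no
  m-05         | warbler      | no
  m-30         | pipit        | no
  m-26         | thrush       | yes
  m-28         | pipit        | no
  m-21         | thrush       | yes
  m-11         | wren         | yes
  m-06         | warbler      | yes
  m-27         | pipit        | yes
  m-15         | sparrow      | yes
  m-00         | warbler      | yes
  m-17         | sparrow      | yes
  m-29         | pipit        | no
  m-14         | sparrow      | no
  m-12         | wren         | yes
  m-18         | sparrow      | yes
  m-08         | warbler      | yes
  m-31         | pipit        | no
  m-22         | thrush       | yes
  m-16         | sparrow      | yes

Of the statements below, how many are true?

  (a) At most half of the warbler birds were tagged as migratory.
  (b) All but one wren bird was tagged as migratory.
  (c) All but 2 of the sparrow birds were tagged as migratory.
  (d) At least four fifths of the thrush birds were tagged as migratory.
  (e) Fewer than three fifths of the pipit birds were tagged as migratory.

(a) warbler: |A| = 9, |A ∩ B| = 7; needs |A ∩ B| ≤ |A ∖ B| — false.
(b) wren: |A| = 5, |A ∩ B| = 5; needs |A ∖ B| = 1 — false.
(c) sparrow: |A| = 7, |A ∩ B| = 5; needs |A ∖ B| = 2 — true.
(d) thrush: |A| = 6, |A ∩ B| = 6; needs |A ∩ B| / |A| ≥ 4/5 — true.
(e) pipit: |A| = 5, |A ∩ B| = 1; needs |A ∩ B| / |A| < 3/5 — true.

3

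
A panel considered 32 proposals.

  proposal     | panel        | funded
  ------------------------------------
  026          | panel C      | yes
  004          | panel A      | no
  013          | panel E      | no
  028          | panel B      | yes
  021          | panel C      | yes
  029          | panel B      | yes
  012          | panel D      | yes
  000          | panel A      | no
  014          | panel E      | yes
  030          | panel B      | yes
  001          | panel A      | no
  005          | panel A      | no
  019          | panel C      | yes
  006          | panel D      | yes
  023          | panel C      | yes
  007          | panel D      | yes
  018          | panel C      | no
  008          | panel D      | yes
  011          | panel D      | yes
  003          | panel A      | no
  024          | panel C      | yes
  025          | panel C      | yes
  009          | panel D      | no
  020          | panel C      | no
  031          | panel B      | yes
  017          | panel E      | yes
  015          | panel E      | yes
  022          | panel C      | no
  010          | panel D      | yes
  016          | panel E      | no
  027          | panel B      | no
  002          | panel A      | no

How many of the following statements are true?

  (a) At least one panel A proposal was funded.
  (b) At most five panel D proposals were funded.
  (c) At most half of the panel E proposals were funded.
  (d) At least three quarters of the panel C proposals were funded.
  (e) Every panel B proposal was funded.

0

(a) panel A: |A| = 6, |A ∩ B| = 0; needs A ∩ B ≠ ∅ (|A ∩ B| ≥ 1) — false.
(b) panel D: |A| = 7, |A ∩ B| = 6; needs |A ∩ B| ≤ 5 — false.
(c) panel E: |A| = 5, |A ∩ B| = 3; needs |A ∩ B| ≤ |A ∖ B| — false.
(d) panel C: |A| = 9, |A ∩ B| = 6; needs |A ∩ B| / |A| ≥ 3/4 — false.
(e) panel B: |A| = 5, |A ∩ B| = 4; needs A ⊆ B, i.e. every element of A is in B (|A ∖ B| = 0) — false.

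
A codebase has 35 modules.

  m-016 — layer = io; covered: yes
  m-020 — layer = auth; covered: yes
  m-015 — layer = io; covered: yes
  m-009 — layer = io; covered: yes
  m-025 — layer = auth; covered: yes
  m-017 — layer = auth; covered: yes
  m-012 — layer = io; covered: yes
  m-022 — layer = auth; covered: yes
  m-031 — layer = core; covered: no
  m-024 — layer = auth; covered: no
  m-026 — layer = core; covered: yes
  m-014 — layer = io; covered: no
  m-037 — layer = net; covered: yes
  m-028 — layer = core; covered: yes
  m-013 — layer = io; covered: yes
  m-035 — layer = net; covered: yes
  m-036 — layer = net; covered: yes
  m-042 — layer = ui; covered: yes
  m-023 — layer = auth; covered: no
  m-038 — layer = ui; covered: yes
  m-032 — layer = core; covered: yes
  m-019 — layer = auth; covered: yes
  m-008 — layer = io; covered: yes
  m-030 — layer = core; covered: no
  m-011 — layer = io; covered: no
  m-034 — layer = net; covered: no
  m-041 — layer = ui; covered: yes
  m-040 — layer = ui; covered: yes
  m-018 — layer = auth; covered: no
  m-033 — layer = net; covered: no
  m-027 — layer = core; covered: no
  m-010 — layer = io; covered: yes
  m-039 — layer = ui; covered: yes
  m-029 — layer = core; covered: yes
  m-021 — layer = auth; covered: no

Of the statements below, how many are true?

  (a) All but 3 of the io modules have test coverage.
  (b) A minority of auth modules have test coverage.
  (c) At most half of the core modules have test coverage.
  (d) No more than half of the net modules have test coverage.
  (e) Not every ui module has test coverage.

0

(a) io: |A| = 9, |A ∩ B| = 7; needs |A ∖ B| = 3 — false.
(b) auth: |A| = 9, |A ∩ B| = 5; needs |A ∩ B| < |A ∖ B| — false.
(c) core: |A| = 7, |A ∩ B| = 4; needs |A ∩ B| ≤ |A ∖ B| — false.
(d) net: |A| = 5, |A ∩ B| = 3; needs |A ∩ B| ≤ |A ∖ B| — false.
(e) ui: |A| = 5, |A ∩ B| = 5; needs A ⊄ B (|A ∖ B| ≥ 1) — false.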